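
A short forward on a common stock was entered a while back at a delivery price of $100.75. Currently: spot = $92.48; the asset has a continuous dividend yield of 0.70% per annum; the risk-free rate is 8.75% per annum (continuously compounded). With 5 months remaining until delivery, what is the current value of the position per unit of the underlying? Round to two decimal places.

Current fair forward for the remaining 5 months: F = S·e^((r − q)·T), (r − q) = 0.0875 − 0.0070 = 0.0805
F = 92.48 · e^(0.0805 × 5/12) = 92.48 × 1.034111 = 95.6346
Value of long forward = (F − K)·e^(−rT) = (95.6346 − 100.75) · e^(−0.0875·5/12)
= -5.1154 × 0.964198 = -4.93
Short position value = −(long value) = $4.93

$4.93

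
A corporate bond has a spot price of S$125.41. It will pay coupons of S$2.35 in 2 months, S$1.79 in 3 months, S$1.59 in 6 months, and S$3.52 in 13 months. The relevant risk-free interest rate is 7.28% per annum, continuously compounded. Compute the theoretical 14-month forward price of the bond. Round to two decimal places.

S$126.88

PV(coupons) I = 2.35·e^(−0.0728·2/12) + 1.79·e^(−0.0728·3/12) + 1.59·e^(−0.0728·6/12) + 3.52·e^(−0.0728·13/12)
I = 2.3217 + 1.7577 + 1.5332 + 3.2531 = 8.8657
F = (S − I)·e^(rT) = (125.41 − 8.8657) · e^(0.0728·14/12)
= 116.5443 · e^0.084933 = 116.5443 × 1.088644 = S$126.88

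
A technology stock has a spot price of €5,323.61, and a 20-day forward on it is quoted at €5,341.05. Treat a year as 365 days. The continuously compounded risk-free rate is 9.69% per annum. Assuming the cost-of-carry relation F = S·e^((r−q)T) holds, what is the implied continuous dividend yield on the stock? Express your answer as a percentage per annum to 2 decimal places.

3.72%

From F = S·e^((r−q)T): (r − q) = ln(F/S)/T
ln(5341.05/5323.61) = ln(1.003276) = 0.003271
(r − q) = 0.003271 / (20/365) = 0.059696
q = r − ln(F/S)/T = 0.0969 − 0.059696 = 0.037204
q = 3.72%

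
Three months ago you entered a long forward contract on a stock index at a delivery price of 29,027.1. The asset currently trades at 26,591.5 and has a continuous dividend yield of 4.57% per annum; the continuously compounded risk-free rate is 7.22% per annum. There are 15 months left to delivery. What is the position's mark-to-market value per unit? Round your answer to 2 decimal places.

-1407.11

Current fair forward for the remaining 15 months: F = S·e^((r − q)·T), (r − q) = 0.0722 − 0.0457 = 0.0265
F = 26591.5 · e^(0.0265 × 15/12) = 26591.5 × 1.03367974 = 27487.0948
Value of long forward = (F − K)·e^(−rT) = (27487.0948 − 29027.1) · e^(−0.0722·15/12)
= -1540.0052 × 0.91370273 = -1407.11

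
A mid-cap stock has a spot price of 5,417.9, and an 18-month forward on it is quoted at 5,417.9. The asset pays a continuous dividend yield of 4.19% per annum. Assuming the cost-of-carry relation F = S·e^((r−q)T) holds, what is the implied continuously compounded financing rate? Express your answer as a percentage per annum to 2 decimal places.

From F = S·e^((r−q)T): (r − q) = ln(F/S)/T
ln(5417.9/5417.9) = ln(1.000000) = 0.000000
(r − q) = 0.000000 / (18/12) = 0.000000
r = ln(F/S)/T + q = 0.000000 + 0.0419 = 0.041900
r = 4.19%

4.19%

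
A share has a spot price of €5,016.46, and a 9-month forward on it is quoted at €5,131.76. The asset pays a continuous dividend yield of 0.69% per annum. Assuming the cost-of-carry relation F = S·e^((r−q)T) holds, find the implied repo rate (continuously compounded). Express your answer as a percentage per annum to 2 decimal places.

3.72%

From F = S·e^((r−q)T): (r − q) = ln(F/S)/T
ln(5131.76/5016.46) = ln(1.022984) = 0.022724
(r − q) = 0.022724 / (9/12) = 0.030299
r = ln(F/S)/T + q = 0.030299 + 0.0069 = 0.037199
r = 3.72%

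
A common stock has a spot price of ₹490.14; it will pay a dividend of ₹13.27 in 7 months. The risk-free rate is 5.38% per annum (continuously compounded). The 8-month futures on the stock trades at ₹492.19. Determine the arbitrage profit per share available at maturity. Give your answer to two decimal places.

PV(dividends) I = 13.27·e^(−0.0538·7/12) = 12.8600
Fair futures F* = (S − I)·e^(rT) = (490.14 − 12.8600)·e^0.035867 = 477.2800 × 1.036518 = 494.7093
Market ₹492.19 < fair 494.7093: forward underpriced → reverse cash-and-carry (short the stock, invest proceeds at r, pay the dividends, go long the forward).
Profit at T = |F_mkt − F*| = |492.19 − 494.7093| = ₹2.52 per share

₹2.52 per share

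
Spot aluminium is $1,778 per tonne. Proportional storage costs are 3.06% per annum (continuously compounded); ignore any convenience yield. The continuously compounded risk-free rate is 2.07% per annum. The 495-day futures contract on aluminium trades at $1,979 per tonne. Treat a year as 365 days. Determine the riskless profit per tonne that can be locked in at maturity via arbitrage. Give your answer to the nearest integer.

$73 per tonne

Fair futures: F* = S·e^(carry·T), with carry = (r + u) = 0.0207 + 0.0306 = 0.0513
F* = 1778 · e^(0.0513 × 495/365) = 1778 · e^0.069571 = 1778 × 1.072048 = $1906.1013
Market $1979 > fair $1906.1013: forward overpriced → cash-and-carry (buy spot, short the forward).
At maturity, profit = |F_mkt − F*| = |1979 − 1906.1013| = $73 per tonne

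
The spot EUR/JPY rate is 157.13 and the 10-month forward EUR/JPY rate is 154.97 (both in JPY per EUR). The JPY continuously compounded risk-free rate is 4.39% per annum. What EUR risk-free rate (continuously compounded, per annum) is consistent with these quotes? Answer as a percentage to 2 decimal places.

F = S·e^((r_JPY − r_EUR)T) ⇒ r_EUR = r_JPY − ln(F/S)/T
ln(154.97/157.13) = -0.013842; /(10/12) = -0.016610
r_EUR = 0.0439 + 0.016610 = 0.060510
r_EUR = 6.05%

6.05%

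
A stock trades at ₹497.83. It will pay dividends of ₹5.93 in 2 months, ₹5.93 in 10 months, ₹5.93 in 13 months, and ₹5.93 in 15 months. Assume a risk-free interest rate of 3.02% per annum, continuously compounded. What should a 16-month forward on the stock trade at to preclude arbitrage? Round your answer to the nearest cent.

₹494.20

PV(dividends) I = 5.93·e^(−0.0302·2/12) + 5.93·e^(−0.0302·10/12) + 5.93·e^(−0.0302·13/12) + 5.93·e^(−0.0302·15/12)
I = 5.9002 + 5.7826 + 5.7391 + 5.7103 = 23.1322
F = (S − I)·e^(rT) = (497.83 − 23.1322) · e^(0.0302·16/12)
= 474.6978 · e^0.040267 = 474.6978 × 1.041089 = ₹494.20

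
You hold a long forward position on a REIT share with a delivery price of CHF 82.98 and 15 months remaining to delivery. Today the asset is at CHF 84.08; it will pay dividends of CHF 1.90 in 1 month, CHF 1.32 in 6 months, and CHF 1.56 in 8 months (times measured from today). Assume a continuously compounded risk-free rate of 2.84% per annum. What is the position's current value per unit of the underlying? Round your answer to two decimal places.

-CHF 0.73

PV(remaining dividends) I = 1.90·e^(−0.0284·1/12) + 1.32·e^(−0.0284·6/12) + 1.56·e^(−0.0284·8/12) = 4.7276
Current forward F = (S − I)·e^(rT) = (84.08 − 4.7276)·e^(0.0284·15/12) = 79.3524 × 1.036138 = 82.2200
Value (long) = (F − K)·e^(−rT) = (82.2200 − 82.98) × 0.965123 = -0.7335
Value = -CHF 0.73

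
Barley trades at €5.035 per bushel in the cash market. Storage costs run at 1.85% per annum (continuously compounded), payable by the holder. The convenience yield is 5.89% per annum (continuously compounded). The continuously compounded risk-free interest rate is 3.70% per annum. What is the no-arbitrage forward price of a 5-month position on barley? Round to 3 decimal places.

€5.028 per bushel

Net carry = r + u − y = 0.0370 + 0.0185 − 0.0589 = -0.0034
F = S·e^((r+u−y)T) = 5.035 · e^(-0.0034 × 5/12) = 5.035 · e^-0.001417
= 5.035 × 0.998584 = €5.028 per bushel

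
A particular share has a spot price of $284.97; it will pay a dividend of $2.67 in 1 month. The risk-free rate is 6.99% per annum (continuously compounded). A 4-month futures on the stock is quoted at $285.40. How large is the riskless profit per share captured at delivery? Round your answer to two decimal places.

PV(dividends) I = 2.67·e^(−0.0699·1/12) = 2.6545
Fair futures F* = (S − I)·e^(rT) = (284.97 − 2.6545)·e^0.023300 = 282.3155 × 1.023574 = 288.9708
Market $285.40 < fair 288.9708: forward underpriced → reverse cash-and-carry (short the stock, invest proceeds at r, pay the dividends, go long the forward).
Profit at T = |F_mkt − F*| = |285.40 − 288.9708| = $3.57 per share

$3.57 per share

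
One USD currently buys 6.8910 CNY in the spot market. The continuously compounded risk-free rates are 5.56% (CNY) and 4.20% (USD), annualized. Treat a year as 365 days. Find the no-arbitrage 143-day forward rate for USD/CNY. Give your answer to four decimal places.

6.9278

F = S·e^((r_CNY − r_USD)T) = 6.8910 · e^((0.0556 − 0.0420) × 143/365)
= 6.8910 · e^0.005328 = 6.8910 × 1.005342
F = 6.9278 CNY per USD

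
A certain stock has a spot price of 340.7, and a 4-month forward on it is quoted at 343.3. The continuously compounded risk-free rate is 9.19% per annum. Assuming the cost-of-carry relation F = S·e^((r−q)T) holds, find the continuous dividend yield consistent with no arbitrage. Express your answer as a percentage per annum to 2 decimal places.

6.91%

From F = S·e^((r−q)T): (r − q) = ln(F/S)/T
ln(343.3/340.7) = ln(1.007631) = 0.007602
(r − q) = 0.007602 / (4/12) = 0.022806
q = r − ln(F/S)/T = 0.0919 − 0.022806 = 0.069094
q = 6.91%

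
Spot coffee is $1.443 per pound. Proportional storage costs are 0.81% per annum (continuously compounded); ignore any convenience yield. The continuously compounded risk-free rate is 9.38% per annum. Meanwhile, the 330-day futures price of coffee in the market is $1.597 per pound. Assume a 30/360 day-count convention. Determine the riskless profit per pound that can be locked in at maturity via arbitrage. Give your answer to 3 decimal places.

$0.013 per pound

Fair futures: F* = S·e^(carry·T), with carry = (r + u) = 0.0938 + 0.0081 = 0.1019
F* = 1.443 · e^(0.1019 × 330/360) = 1.443 · e^0.093408 = 1.443 × 1.097910 = $1.5843
Market $1.597 > fair $1.5843: forward overpriced → cash-and-carry (buy spot, short the forward).
At maturity, profit = |F_mkt − F*| = |1.597 − 1.5843| = $0.013 per pound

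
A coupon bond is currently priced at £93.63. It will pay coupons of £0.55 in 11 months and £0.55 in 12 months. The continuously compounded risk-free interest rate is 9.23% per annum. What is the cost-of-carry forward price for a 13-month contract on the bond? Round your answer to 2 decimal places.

PV(coupons) I = 0.55·e^(−0.0923·11/12) + 0.55·e^(−0.0923·12/12)
I = 0.5054 + 0.5015 = 1.0069
F = (S − I)·e^(rT) = (93.63 − 1.0069) · e^(0.0923·13/12)
= 92.6231 · e^0.099992 = 92.6231 × 1.105162 = £102.36

£102.36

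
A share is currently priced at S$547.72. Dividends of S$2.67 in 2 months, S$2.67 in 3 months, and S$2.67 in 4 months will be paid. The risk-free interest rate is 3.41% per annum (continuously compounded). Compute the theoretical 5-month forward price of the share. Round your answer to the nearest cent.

S$547.50

PV(dividends) I = 2.67·e^(−0.0341·2/12) + 2.67·e^(−0.0341·3/12) + 2.67·e^(−0.0341·4/12)
I = 2.6549 + 2.6473 + 2.6398 = 7.9420
F = (S − I)·e^(rT) = (547.72 − 7.9420) · e^(0.0341·5/12)
= 539.7780 · e^0.014208 = 539.7780 × 1.014309 = S$547.50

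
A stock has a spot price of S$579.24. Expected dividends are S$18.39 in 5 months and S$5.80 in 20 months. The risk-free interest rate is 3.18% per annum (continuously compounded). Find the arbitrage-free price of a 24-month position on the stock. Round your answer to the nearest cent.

S$592.07

PV(dividends) I = 18.39·e^(−0.0318·5/12) + 5.80·e^(−0.0318·20/12)
I = 18.1479 + 5.5006 = 23.6485
F = (S − I)·e^(rT) = (579.24 − 23.6485) · e^(0.0318·24/12)
= 555.5915 · e^0.063600 = 555.5915 × 1.065666 = S$592.07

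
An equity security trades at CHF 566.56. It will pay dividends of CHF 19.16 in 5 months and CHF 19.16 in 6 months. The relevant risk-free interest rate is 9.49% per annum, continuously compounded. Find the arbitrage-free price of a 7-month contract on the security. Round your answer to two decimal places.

CHF 560.03

PV(dividends) I = 19.16·e^(−0.0949·5/12) + 19.16·e^(−0.0949·6/12)
I = 18.4172 + 18.2721 = 36.6893
F = (S − I)·e^(rT) = (566.56 − 36.6893) · e^(0.0949·7/12)
= 529.8707 · e^0.055358 = 529.8707 × 1.056919 = CHF 560.03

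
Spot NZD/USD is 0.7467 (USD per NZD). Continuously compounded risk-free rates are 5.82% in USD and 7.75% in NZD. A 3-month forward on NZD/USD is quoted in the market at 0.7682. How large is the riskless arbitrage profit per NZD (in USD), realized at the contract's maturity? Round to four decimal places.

Fair forward: F* = S·e^(carry·T), with carry = (r_USD − r_NZD) = 0.0582 − 0.0775 = -0.0193
F* = 0.7467 · e^(-0.0193 × 3/12) = 0.7467 · e^-0.004825 = 0.7467 × 0.995187 = 0.7431
Market 0.7682 > fair 0.7431: forward overpriced → cash-and-carry (buy spot, short the forward).
At maturity, profit = |F_mkt − F*| = |0.7682 − 0.7431| = 0.0251 per NZD (in USD)

0.0251 per NZD (in USD)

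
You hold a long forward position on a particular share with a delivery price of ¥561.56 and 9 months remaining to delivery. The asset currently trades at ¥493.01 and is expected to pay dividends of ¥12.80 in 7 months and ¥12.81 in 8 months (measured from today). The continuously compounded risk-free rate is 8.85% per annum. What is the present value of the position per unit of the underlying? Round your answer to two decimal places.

PV(remaining dividends) I = 12.80·e^(−0.0885·7/12) + 12.81·e^(−0.0885·8/12) = 24.2320
Current forward F = (S − I)·e^(rT) = (493.01 − 24.2320)·e^(0.0885·9/12) = 468.7780 × 1.068627 = 500.9488
Value (long) = (F − K)·e^(−rT) = (500.9488 − 561.56) × 0.935780 = -56.7187
Value = -¥56.72

-¥56.72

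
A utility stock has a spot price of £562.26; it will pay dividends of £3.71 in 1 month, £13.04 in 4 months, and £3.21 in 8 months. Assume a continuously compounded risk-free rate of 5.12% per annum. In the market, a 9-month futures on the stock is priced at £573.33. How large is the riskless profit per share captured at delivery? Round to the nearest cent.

£9.44 per share

PV(dividends) I = 3.71·e^(−0.0512·1/12) + 13.04·e^(−0.0512·4/12) + 3.21·e^(−0.0512·8/12) = 19.6158
Fair futures F* = (S − I)·e^(rT) = (562.26 − 19.6158)·e^0.038400 = 542.6442 × 1.039147 = 563.8871
Market £573.33 > fair 563.8871: forward overpriced → cash-and-carry (borrow at r, buy the stock and collect the dividends, short the forward).
Profit at T = |F_mkt − F*| = |573.33 − 563.8871| = £9.44 per share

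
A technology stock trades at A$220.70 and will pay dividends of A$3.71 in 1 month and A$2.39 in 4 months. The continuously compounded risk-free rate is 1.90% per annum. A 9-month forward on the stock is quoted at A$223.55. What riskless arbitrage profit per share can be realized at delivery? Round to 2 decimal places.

A$5.85 per share

PV(dividends) I = 3.71·e^(−0.0190·1/12) + 2.39·e^(−0.0190·4/12) = 6.0790
Fair forward F* = (S − I)·e^(rT) = (220.70 − 6.0790)·e^0.014250 = 214.6210 × 1.014352 = 217.7012
Market A$223.55 > fair 217.7012: forward overpriced → cash-and-carry (borrow at r, buy the stock and collect the dividends, short the forward).
Profit at T = |F_mkt − F*| = |223.55 − 217.7012| = A$5.85 per share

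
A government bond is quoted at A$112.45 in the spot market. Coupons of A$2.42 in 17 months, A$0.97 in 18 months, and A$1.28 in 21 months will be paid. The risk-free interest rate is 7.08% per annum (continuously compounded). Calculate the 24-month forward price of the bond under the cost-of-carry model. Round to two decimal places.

A$124.73

PV(coupons) I = 2.42·e^(−0.0708·17/12) + 0.97·e^(−0.0708·18/12) + 1.28·e^(−0.0708·21/12)
I = 2.1890 + 0.8723 + 1.1308 = 4.1921
F = (S − I)·e^(rT) = (112.45 − 4.1921) · e^(0.0708·24/12)
= 108.2579 · e^0.141600 = 108.2579 × 1.152116 = A$124.73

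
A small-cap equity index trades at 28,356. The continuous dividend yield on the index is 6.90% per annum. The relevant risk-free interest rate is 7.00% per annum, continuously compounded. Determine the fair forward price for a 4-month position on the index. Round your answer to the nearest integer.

28,365

F = S·e^((r − q)T) = 28356 · e^((0.0700 − 0.0690) × 4/12)
= 28356 · e^0.000333 = 28356 × 1.000333
F = 28,365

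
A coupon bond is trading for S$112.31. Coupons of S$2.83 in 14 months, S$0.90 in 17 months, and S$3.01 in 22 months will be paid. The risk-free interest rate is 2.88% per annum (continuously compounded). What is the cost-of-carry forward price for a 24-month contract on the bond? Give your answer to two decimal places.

S$112.13

PV(coupons) I = 2.83·e^(−0.0288·14/12) + 0.90·e^(−0.0288·17/12) + 3.01·e^(−0.0288·22/12)
I = 2.7365 + 0.8640 + 2.8552 = 6.4557
F = (S − I)·e^(rT) = (112.31 − 6.4557) · e^(0.0288·24/12)
= 105.8543 · e^0.057600 = 105.8543 × 1.059291 = S$112.13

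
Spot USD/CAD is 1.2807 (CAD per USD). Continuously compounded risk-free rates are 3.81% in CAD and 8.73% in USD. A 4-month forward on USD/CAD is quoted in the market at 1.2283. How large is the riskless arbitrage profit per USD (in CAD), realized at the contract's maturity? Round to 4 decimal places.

Fair forward: F* = S·e^(carry·T), with carry = (r_CAD − r_USD) = 0.0381 − 0.0873 = -0.0492
F* = 1.2807 · e^(-0.0492 × 4/12) = 1.2807 · e^-0.016400 = 1.2807 × 0.983734 = 1.2599
Market 1.2283 < fair 1.2599: forward underpriced → reverse cash-and-carry (short spot, go long the forward).
At maturity, profit = |F_mkt − F*| = |1.2283 − 1.2599| = 0.0316 per USD (in CAD)

0.0316 per USD (in CAD)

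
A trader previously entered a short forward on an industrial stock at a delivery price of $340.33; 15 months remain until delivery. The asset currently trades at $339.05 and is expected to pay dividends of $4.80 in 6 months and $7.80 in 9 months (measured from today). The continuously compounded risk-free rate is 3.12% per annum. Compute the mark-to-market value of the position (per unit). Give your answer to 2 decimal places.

PV(remaining dividends) I = 4.80·e^(−0.0312·6/12) + 7.80·e^(−0.0312·9/12) = 12.3453
Current forward F = (S − I)·e^(rT) = (339.05 − 12.3453)·e^(0.0312·15/12) = 326.7047 × 1.039770 = 339.6977
Value (long) = (F − K)·e^(−rT) = (339.6977 − 340.33) × 0.961751 = -0.6081
Short position value = −(long value) = $0.61

$0.61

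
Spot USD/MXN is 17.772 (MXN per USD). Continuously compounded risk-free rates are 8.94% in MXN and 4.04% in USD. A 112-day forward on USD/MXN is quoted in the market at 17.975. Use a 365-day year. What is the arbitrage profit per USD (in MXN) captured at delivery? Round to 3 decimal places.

0.066 per USD (in MXN)

Fair forward: F* = S·e^(carry·T), with carry = (r_MXN − r_USD) = 0.0894 − 0.0404 = 0.0490
F* = 17.772 · e^(0.0490 × 112/365) = 17.772 · e^0.015036 = 17.772 × 1.015150 = 18.0412
Market 17.975 < fair 18.0412: forward underpriced → reverse cash-and-carry (short spot, go long the forward).
At maturity, profit = |F_mkt − F*| = |17.975 − 18.0412| = 0.066 per USD (in MXN)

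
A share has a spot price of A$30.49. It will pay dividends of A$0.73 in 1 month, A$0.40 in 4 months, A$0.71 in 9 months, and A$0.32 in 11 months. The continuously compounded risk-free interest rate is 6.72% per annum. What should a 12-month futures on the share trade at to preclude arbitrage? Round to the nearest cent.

PV(dividends) I = 0.73·e^(−0.0672·1/12) + 0.40·e^(−0.0672·4/12) + 0.71·e^(−0.0672·9/12) + 0.32·e^(−0.0672·11/12)
I = 0.7259 + 0.3911 + 0.6751 + 0.3009 = 2.0930
F = (S − I)·e^(rT) = (30.49 − 2.0930) · e^(0.0672·12/12)
= 28.3970 · e^0.067200 = 28.3970 × 1.069509 = A$30.37

A$30.37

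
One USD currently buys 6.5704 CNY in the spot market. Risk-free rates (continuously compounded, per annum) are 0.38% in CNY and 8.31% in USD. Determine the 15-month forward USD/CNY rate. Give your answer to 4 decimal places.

5.9503

F = S·e^((r_CNY − r_USD)T) = 6.5704 · e^((0.0038 − 0.0831) × 15/12)
= 6.5704 · e^-0.099125 = 6.5704 × 0.905629
F = 5.9503 CNY per USD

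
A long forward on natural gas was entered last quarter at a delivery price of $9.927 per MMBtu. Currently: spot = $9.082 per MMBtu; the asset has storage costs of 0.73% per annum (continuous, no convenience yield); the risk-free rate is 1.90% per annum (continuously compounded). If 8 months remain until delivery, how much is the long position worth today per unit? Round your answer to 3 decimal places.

-$0.676 per MMBtu

Current fair forward for the remaining 8 months: F = S·e^((r + u)·T), (r + u) = 0.0190 + 0.0073 = 0.0263
F = 9.082 · e^(0.0263 × 8/12) = 9.082 × 1.017688 = 9.2426
Value of long forward = (F − K)·e^(−rT) = (9.2426 − 9.927) · e^(−0.0190·8/12)
= -0.6844 × 0.987413 = -0.676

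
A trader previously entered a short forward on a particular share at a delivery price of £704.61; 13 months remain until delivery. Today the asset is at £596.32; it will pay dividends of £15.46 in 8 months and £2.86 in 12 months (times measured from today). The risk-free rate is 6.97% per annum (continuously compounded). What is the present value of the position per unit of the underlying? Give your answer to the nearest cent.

£74.47

PV(remaining dividends) I = 15.46·e^(−0.0697·8/12) + 2.86·e^(−0.0697·12/12) = 17.4255
Current forward F = (S − I)·e^(rT) = (596.32 − 17.4255)·e^(0.0697·13/12) = 578.8945 × 1.078432 = 624.2984
Value (long) = (F − K)·e^(−rT) = (624.2984 − 704.61) × 0.927272 = -74.4707
Short position value = −(long value) = £74.47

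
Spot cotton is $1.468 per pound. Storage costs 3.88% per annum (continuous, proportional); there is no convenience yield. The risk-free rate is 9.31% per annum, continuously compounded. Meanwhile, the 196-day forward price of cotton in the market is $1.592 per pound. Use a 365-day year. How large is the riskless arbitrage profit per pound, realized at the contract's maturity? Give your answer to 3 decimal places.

Fair forward: F* = S·e^(carry·T), with carry = (r + u) = 0.0931 + 0.0388 = 0.1319
F* = 1.468 · e^(0.1319 × 196/365) = 1.468 · e^0.070828 = 1.468 × 1.073397 = $1.5757
Market $1.592 > fair $1.5757: forward overpriced → cash-and-carry (buy spot, short the forward).
At maturity, profit = |F_mkt − F*| = |1.592 − 1.5757| = $0.016 per pound

$0.016 per pound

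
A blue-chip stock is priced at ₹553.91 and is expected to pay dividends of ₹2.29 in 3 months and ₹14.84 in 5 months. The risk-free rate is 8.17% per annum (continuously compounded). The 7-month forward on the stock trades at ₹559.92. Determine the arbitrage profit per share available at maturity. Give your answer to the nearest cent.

₹3.63 per share

PV(dividends) I = 2.29·e^(−0.0817·3/12) + 14.84·e^(−0.0817·5/12) = 16.5870
Fair forward F* = (S − I)·e^(rT) = (553.91 − 16.5870)·e^0.047658 = 537.3230 × 1.048812 = 563.5508
Market ₹559.92 < fair 563.5508: forward underpriced → reverse cash-and-carry (short the stock, invest proceeds at r, pay the dividends, go long the forward).
Profit at T = |F_mkt − F*| = |559.92 − 563.5508| = ₹3.63 per share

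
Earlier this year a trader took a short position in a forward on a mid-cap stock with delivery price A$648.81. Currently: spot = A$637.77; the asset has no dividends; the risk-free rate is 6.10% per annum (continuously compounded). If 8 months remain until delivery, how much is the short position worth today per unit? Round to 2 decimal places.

Current fair forward for the remaining 8 months: F = S·e^(r·T), r = 0.0610
F = 637.77 · e^(0.0610 × 8/12) = 637.77 × 1.041505 = 664.2406
Value of long forward = (F − K)·e^(−rT) = (664.2406 − 648.81) · e^(−0.0610·8/12)
= 15.4306 × 0.960149 = 14.82
Short position value = −(long value) = -A$14.82

-A$14.82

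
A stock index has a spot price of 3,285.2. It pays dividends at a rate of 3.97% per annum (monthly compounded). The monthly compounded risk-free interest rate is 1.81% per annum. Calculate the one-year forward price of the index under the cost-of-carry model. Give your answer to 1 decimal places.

F = S · (1+r/12)^(12T) / (1+q/12)^(12T)
= 3285.2 × 1.018251 / 1.040430 = 3285.2 × 0.978683
F = 3,215.2

3,215.2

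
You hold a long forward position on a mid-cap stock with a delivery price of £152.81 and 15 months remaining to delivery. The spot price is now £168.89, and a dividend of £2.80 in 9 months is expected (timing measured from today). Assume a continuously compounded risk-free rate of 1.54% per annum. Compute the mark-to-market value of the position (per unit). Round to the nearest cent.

PV(remaining dividends) I = 2.80·e^(−0.0154·9/12) = 2.7678
Current forward F = (S − I)·e^(rT) = (168.89 − 2.7678)·e^(0.0154·15/12) = 166.1222 × 1.019436 = 169.3510
Value (long) = (F − K)·e^(−rT) = (169.3510 − 152.81) × 0.980934 = 16.2256
Value = £16.23

£16.23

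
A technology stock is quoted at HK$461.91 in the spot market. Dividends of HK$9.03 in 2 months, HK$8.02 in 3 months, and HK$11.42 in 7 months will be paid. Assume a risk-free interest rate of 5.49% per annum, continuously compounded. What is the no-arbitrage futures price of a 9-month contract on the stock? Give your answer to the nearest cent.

PV(dividends) I = 9.03·e^(−0.0549·2/12) + 8.02·e^(−0.0549·3/12) + 11.42·e^(−0.0549·7/12)
I = 8.9478 + 7.9107 + 11.0601 = 27.9186
F = (S − I)·e^(rT) = (461.91 − 27.9186) · e^(0.0549·9/12)
= 433.9914 · e^0.041175 = 433.9914 × 1.042034 = HK$452.23

HK$452.23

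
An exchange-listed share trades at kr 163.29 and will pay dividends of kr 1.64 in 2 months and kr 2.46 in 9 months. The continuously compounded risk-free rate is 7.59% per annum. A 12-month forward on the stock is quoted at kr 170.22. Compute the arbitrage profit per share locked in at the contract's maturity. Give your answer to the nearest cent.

kr 1.69 per share

PV(dividends) I = 1.64·e^(−0.0759·2/12) + 2.46·e^(−0.0759·9/12) = 3.9433
Fair forward F* = (S − I)·e^(rT) = (163.29 − 3.9433)·e^0.075900 = 159.3467 × 1.078855 = 171.9120
Market kr 170.22 < fair 171.9120: forward underpriced → reverse cash-and-carry (short the stock, invest proceeds at r, pay the dividends, go long the forward).
Profit at T = |F_mkt − F*| = |170.22 − 171.9120| = kr 1.69 per share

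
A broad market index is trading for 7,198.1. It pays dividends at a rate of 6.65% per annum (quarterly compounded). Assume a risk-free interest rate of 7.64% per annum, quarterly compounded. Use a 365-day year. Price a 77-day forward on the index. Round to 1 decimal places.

F = S · (1+r/4)^(4T) / (1+q/4)^(4T)
= 7198.1 × 1.016093 / 1.014011 = 7198.1 × 1.002053
F = 7,212.9

7,212.9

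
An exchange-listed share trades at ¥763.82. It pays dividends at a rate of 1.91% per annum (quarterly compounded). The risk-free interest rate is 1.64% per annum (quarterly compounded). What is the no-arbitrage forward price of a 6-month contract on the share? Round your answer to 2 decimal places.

¥762.79

F = S · (1+r/4)^(4T) / (1+q/4)^(4T)
= 763.82 × 1.008217 / 1.009573 = 763.82 × 0.998657
F = ¥762.79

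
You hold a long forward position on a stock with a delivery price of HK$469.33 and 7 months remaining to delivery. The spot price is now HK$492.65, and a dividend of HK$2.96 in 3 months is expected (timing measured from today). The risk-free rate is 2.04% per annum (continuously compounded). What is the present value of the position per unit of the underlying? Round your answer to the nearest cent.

PV(remaining dividends) I = 2.96·e^(−0.0204·3/12) = 2.9449
Current forward F = (S − I)·e^(rT) = (492.65 − 2.9449)·e^(0.0204·7/12) = 489.7051 × 1.011971 = 495.5674
Value (long) = (F − K)·e^(−rT) = (495.5674 − 469.33) × 0.988171 = 25.9270
Value = HK$25.93

HK$25.93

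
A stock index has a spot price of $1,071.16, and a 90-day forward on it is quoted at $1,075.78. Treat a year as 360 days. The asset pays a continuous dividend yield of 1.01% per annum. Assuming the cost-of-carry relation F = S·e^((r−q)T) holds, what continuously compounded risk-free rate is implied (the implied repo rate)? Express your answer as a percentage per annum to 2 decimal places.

2.73%

From F = S·e^((r−q)T): (r − q) = ln(F/S)/T
ln(1075.78/1071.16) = ln(1.004313) = 0.004304
(r − q) = 0.004304 / (90/360) = 0.017216
r = ln(F/S)/T + q = 0.017216 + 0.0101 = 0.027316
r = 2.73%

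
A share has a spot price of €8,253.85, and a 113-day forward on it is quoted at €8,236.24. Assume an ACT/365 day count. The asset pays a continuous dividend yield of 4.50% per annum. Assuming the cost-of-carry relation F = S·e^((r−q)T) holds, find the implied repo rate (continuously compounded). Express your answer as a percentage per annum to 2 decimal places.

From F = S·e^((r−q)T): (r − q) = ln(F/S)/T
ln(8236.24/8253.85) = ln(0.997866) = -0.002136
(r − q) = -0.002136 / (113/365) = -0.006899
r = ln(F/S)/T + q = -0.006899 + 0.0450 = 0.038101
r = 3.81%

3.81%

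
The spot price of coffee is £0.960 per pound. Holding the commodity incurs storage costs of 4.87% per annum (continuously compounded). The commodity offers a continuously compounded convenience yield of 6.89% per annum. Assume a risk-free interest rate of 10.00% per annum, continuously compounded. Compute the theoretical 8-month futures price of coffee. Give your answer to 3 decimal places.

£1.012 per pound

Net carry = r + u − y = 0.1000 + 0.0487 − 0.0689 = 0.0798
F = S·e^((r+u−y)T) = 0.960 · e^(0.0798 × 8/12) = 0.960 · e^0.053200
= 0.960 × 1.054641 = £1.012 per pound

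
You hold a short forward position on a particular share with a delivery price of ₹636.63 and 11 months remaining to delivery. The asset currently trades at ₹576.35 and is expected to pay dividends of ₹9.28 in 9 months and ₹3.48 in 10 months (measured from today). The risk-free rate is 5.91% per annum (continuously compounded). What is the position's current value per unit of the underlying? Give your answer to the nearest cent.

PV(remaining dividends) I = 9.28·e^(−0.0591·9/12) + 3.48·e^(−0.0591·10/12) = 12.1904
Current forward F = (S − I)·e^(rT) = (576.35 − 12.1904)·e^(0.0591·11/12) = 564.1596 × 1.055669 = 595.5658
Value (long) = (F − K)·e^(−rT) = (595.5658 − 636.63) × 0.947266 = -38.8987
Short position value = −(long value) = ₹38.90

₹38.90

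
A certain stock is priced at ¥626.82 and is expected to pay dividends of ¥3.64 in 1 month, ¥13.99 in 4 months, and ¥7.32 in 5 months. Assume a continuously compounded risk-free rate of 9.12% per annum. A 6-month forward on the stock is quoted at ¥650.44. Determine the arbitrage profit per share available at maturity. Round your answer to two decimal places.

¥19.74 per share

PV(dividends) I = 3.64·e^(−0.0912·1/12) + 13.99·e^(−0.0912·4/12) + 7.32·e^(−0.0912·5/12) = 24.2306
Fair forward F* = (S − I)·e^(rT) = (626.82 − 24.2306)·e^0.045600 = 602.5894 × 1.046656 = 630.7038
Market ¥650.44 > fair 630.7038: forward overpriced → cash-and-carry (borrow at r, buy the stock and collect the dividends, short the forward).
Profit at T = |F_mkt − F*| = |650.44 − 630.7038| = ¥19.74 per share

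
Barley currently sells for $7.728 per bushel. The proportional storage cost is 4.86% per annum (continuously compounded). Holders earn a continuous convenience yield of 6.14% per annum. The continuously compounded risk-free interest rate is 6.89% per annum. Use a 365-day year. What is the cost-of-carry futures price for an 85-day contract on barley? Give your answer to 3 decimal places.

$7.830 per bushel

Net carry = r + u − y = 0.0689 + 0.0486 − 0.0614 = 0.0561
F = S·e^((r+u−y)T) = 7.728 · e^(0.0561 × 85/365) = 7.728 · e^0.013064
= 7.728 × 1.013150 = $7.830 per bushel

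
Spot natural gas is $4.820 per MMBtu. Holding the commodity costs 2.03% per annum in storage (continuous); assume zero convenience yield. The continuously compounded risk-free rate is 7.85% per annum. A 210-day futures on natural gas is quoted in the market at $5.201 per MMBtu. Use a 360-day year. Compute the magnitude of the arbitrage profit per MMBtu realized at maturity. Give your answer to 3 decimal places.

Fair futures: F* = S·e^(carry·T), with carry = (r + u) = 0.0785 + 0.0203 = 0.0988
F* = 4.820 · e^(0.0988 × 210/360) = 4.820 · e^0.057633 = 4.820 × 1.059326 = $5.1060
Market $5.201 > fair $5.1060: forward overpriced → cash-and-carry (buy spot, short the forward).
At maturity, profit = |F_mkt − F*| = |5.201 − 5.1060| = $0.095 per MMBtu

$0.095 per MMBtu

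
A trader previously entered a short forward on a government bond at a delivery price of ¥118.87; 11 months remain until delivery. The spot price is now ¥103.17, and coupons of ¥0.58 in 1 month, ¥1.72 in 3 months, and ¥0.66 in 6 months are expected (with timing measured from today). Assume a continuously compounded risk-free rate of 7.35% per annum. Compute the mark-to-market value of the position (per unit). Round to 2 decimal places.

PV(remaining coupons) I = 0.58·e^(−0.0735·1/12) + 1.72·e^(−0.0735·3/12) + 0.66·e^(−0.0735·6/12) = 2.9013
Current forward F = (S − I)·e^(rT) = (103.17 − 2.9013)·e^(0.0735·11/12) = 100.2687 × 1.069697 = 107.2571
Value (long) = (F − K)·e^(−rT) = (107.2571 − 118.87) × 0.934845 = -10.8563
Short position value = −(long value) = ¥10.86

¥10.86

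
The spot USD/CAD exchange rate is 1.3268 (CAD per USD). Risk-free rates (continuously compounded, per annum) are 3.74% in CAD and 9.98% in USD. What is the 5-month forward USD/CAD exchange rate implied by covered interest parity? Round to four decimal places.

1.2927

F = S·e^((r_CAD − r_USD)T) = 1.3268 · e^((0.0374 − 0.0998) × 5/12)
= 1.3268 · e^-0.026000 = 1.3268 × 0.974335
F = 1.2927 CAD per USD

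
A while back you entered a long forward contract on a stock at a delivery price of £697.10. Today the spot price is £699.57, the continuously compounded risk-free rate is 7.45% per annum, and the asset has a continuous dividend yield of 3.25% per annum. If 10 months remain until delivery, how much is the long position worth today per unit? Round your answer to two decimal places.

Current fair forward for the remaining 10 months: F = S·e^((r − q)·T), (r − q) = 0.0745 − 0.0325 = 0.0420
F = 699.57 · e^(0.0420 × 10/12) = 699.57 × 1.035620 = 724.4887
Value of long forward = (F − K)·e^(−rT) = (724.4887 − 697.10) · e^(−0.0745·10/12)
= 27.3887 × 0.939805 = 25.74

£25.74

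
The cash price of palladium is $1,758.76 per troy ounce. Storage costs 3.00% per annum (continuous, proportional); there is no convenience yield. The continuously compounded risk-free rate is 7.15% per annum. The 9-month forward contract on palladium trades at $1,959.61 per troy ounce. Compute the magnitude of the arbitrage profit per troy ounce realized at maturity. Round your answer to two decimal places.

$61.74 per troy ounce

Fair forward: F* = S·e^(carry·T), with carry = (r + u) = 0.0715 + 0.0300 = 0.1015
F* = 1758.76 · e^(0.1015 × 9/12) = 1758.76 · e^0.07612500 = 1758.76 × 1.07909745 = $1897.8734
Market $1959.61 > fair $1897.8734: forward overpriced → cash-and-carry (buy spot, short the forward).
At maturity, profit = |F_mkt − F*| = |1959.61 − 1897.8734| = $61.74 per troy ounce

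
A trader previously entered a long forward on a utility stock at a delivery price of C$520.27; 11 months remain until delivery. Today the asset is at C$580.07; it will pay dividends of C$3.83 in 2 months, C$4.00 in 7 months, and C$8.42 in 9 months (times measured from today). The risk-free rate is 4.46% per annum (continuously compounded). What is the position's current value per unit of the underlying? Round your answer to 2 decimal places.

PV(remaining dividends) I = 3.83·e^(−0.0446·2/12) + 4.00·e^(−0.0446·7/12) + 8.42·e^(−0.0446·9/12) = 15.8419
Current forward F = (S − I)·e^(rT) = (580.07 − 15.8419)·e^(0.0446·11/12) = 564.2281 × 1.041731 = 587.7739
Value (long) = (F − K)·e^(−rT) = (587.7739 − 520.27) × 0.959941 = 64.7998
Value = C$64.80

C$64.80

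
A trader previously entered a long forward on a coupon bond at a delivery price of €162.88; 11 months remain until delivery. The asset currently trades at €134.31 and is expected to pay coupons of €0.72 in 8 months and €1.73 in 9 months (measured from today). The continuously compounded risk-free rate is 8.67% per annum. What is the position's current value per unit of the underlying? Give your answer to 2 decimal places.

-€18.43

PV(remaining coupons) I = 0.72·e^(−0.0867·8/12) + 1.73·e^(−0.0867·9/12) = 2.3007
Current forward F = (S − I)·e^(rT) = (134.31 − 2.3007)·e^(0.0867·11/12) = 132.0093 × 1.082718 = 142.9288
Value (long) = (F − K)·e^(−rT) = (142.9288 − 162.88) × 0.923601 = -18.4269
Value = -€18.43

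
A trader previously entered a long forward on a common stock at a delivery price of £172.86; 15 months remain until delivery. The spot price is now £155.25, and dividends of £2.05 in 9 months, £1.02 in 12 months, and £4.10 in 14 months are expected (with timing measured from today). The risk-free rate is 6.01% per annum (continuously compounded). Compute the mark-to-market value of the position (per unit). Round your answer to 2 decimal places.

PV(remaining dividends) I = 2.05·e^(−0.0601·9/12) + 1.02·e^(−0.0601·12/12) + 4.10·e^(−0.0601·14/12) = 6.7425
Current forward F = (S − I)·e^(rT) = (155.25 − 6.7425)·e^(0.0601·15/12) = 148.5075 × 1.078019 = 160.0939
Value (long) = (F − K)·e^(−rT) = (160.0939 − 172.86) × 0.927628 = -11.8422
Value = -£11.84

-£11.84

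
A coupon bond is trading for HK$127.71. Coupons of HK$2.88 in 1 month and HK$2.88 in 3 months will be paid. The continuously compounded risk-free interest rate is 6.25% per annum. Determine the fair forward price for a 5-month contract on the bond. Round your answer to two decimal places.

PV(coupons) I = 2.88·e^(−0.0625·1/12) + 2.88·e^(−0.0625·3/12)
I = 2.8650 + 2.8353 = 5.7003
F = (S − I)·e^(rT) = (127.71 − 5.7003) · e^(0.0625·5/12)
= 122.0097 · e^0.026042 = 122.0097 × 1.026384 = HK$125.23

HK$125.23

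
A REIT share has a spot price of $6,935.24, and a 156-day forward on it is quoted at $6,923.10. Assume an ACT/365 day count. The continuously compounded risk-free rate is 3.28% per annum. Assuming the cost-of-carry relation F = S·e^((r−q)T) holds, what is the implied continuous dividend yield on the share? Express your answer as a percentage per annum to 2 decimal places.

3.69%

From F = S·e^((r−q)T): (r − q) = ln(F/S)/T
ln(6923.10/6935.24) = ln(0.998250) = -0.001752
(r − q) = -0.001752 / (156/365) = -0.004099
q = r − ln(F/S)/T = 0.0328 + 0.004099 = 0.036899
q = 3.69%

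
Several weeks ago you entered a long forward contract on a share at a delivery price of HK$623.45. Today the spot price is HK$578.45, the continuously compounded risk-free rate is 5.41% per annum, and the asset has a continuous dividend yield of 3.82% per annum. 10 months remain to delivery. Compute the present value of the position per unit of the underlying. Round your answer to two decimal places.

Current fair forward for the remaining 10 months: F = S·e^((r − q)·T), (r − q) = 0.0541 − 0.0382 = 0.0159
F = 578.45 · e^(0.0159 × 10/12) = 578.45 × 1.013338 = 586.1654
Value of long forward = (F − K)·e^(−rT) = (586.1654 − 623.45) · e^(−0.0541·10/12)
= -37.2846 × 0.955918 = -35.64

-HK$35.64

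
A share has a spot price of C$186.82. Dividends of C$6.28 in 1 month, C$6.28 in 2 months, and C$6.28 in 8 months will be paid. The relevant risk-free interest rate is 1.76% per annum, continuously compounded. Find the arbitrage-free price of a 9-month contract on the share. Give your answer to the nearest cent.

C$170.31

PV(dividends) I = 6.28·e^(−0.0176·1/12) + 6.28·e^(−0.0176·2/12) + 6.28·e^(−0.0176·8/12)
I = 6.2708 + 6.2616 + 6.2067 = 18.7391
F = (S − I)·e^(rT) = (186.82 − 18.7391) · e^(0.0176·9/12)
= 168.0809 · e^0.013200 = 168.0809 × 1.013288 = C$170.31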